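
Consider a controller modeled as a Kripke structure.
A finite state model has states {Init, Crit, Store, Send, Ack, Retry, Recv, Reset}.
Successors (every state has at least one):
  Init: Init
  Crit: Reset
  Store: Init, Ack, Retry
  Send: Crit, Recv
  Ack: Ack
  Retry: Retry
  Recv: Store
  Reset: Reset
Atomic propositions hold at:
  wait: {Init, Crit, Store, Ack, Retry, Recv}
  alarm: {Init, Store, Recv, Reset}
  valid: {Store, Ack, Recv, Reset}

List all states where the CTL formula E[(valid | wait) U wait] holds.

{Init, Crit, Store, Ack, Retry, Recv}

Sat(valid | wait) = {Init, Crit, Store, Ack, Retry, Recv, Reset}
E[(valid | wait) U wait]: least fixpoint, start Z0 = Sat(wait) = {Init, Crit, Store, Ack, Retry, Recv}, add states in Sat(valid | wait) with some successor in Z. Already a fixed point.
Sat(E[(valid | wait) U wait]) = {Init, Crit, Store, Ack, Retry, Recv}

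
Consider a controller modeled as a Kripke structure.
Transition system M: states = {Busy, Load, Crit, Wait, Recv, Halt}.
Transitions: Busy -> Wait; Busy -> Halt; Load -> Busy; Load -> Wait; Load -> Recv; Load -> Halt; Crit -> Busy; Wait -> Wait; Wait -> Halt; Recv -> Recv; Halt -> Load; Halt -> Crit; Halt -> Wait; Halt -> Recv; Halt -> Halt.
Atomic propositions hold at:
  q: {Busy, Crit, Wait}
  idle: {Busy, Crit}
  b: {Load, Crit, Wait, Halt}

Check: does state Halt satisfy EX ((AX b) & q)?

Sat(AX b) = {s : every successor in {Load, Crit, Wait, Halt}} = {Busy, Wait}
Sat((AX b) & q) = {Busy, Wait}
Sat(EX ((AX b) & q)) = {s : some successor in {Busy, Wait}} = {Busy, Load, Crit, Wait, Halt}
Halt ∈ Sat(EX ((AX b) & q)) = {Busy, Load, Crit, Wait, Halt}, so the formula holds at Halt.

Yes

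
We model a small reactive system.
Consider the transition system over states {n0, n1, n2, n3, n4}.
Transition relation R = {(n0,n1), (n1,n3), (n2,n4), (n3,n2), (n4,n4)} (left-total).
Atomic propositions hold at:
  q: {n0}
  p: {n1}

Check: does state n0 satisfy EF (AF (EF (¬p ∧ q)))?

Sat(¬p) = {n0, n2, n3, n4}
Sat(¬p ∧ q) = {n0}
EF (¬p ∧ q): least fixpoint, start Z0 = {n0}, add states with some successor in Z. Already a fixed point.
Sat(EF (¬p ∧ q)) = {n0}
AF (EF (¬p ∧ q)): least fixpoint, start Z0 = {n0}, add states with every successor in Z. Already a fixed point.
Sat(AF (EF (¬p ∧ q))) = {n0}
EF (AF (EF (¬p ∧ q))): least fixpoint, start Z0 = {n0}, add states with some successor in Z. Already a fixed point.
Sat(EF (AF (EF (¬p ∧ q)))) = {n0}
n0 ∈ Sat(EF (AF (EF (¬p ∧ q)))) = {n0}, so the formula holds at n0.

Yes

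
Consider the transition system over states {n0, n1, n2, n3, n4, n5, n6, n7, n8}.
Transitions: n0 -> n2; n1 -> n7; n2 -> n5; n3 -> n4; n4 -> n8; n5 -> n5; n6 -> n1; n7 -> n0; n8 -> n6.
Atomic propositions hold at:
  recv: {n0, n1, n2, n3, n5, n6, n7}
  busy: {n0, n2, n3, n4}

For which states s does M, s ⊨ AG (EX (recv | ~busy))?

{n0, n1, n2, n4, n5, n6, n7, n8}

Sat(~busy) = {n1, n5, n6, n7, n8}
Sat(recv | ~busy) = {n0, n1, n2, n3, n5, n6, n7, n8}
Sat(EX (recv | ~busy)) = {s : some successor in {n0, n1, n2, n3, n5, n6, n7, n8}} = {n0, n1, n2, n4, n5, n6, n7, n8}
AG (EX (recv | ~busy)): greatest fixpoint, start Z0 = {n0, n1, n2, n4, n5, n6, n7, n8}, keep only states in Sat with every successor in Z. Already a fixed point.
Sat(AG (EX (recv | ~busy))) = {n0, n1, n2, n4, n5, n6, n7, n8}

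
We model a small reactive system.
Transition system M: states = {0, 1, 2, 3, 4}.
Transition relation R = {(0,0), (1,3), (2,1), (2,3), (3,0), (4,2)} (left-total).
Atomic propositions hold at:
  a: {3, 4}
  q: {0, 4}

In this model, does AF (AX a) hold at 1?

Yes

Sat(AX a) = {s : every successor in {3, 4}} = {1}
AF (AX a): least fixpoint, start Z0 = {1}, add states with every successor in Z. Already a fixed point.
Sat(AF (AX a)) = {1}
1 ∈ Sat(AF (AX a)) = {1}, so the formula holds at 1.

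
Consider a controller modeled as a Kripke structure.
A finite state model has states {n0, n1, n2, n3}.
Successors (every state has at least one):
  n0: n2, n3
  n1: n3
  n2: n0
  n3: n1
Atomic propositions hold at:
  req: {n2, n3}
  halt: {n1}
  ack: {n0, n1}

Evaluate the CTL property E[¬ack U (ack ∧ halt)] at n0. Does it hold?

No

Sat(¬ack) = {n2, n3}
Sat(ack ∧ halt) = {n1}
E[¬ack U (ack ∧ halt)]: least fixpoint, start Z0 = Sat((ack ∧ halt)) = {n1}, add states in Sat(¬ack) with some successor in Z. Z1 = {n1, n3}; fixed.
Sat(E[¬ack U (ack ∧ halt)]) = {n1, n3}
n0 ∉ Sat(E[¬ack U (ack ∧ halt)]) = {n1, n3}, so the formula does not hold at n0.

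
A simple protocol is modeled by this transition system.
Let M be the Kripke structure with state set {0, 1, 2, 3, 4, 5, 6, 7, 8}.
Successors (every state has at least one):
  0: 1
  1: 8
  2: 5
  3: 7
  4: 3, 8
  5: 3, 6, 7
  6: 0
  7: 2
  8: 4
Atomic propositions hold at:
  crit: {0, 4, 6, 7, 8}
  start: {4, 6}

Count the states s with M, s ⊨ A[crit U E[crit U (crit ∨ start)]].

Sat(crit ∨ start) = {0, 4, 6, 7, 8}
E[crit U (crit ∨ start)]: least fixpoint, start Z0 = Sat((crit ∨ start)) = {0, 4, 6, 7, 8}, add states in Sat(crit) with some successor in Z. Already a fixed point.
Sat(E[crit U (crit ∨ start)]) = {0, 4, 6, 7, 8}
A[crit U E[crit U (crit ∨ start)]]: least fixpoint, start Z0 = Sat(E[crit U (crit ∨ start)]) = {0, 4, 6, 7, 8}, add states in Sat(crit) with every successor in Z. Already a fixed point.
Sat(A[crit U E[crit U (crit ∨ start)]]) = {0, 4, 6, 7, 8}
|Sat(A[crit U E[crit U (crit ∨ start)]])| = |{0, 4, 6, 7, 8}| = 5.

5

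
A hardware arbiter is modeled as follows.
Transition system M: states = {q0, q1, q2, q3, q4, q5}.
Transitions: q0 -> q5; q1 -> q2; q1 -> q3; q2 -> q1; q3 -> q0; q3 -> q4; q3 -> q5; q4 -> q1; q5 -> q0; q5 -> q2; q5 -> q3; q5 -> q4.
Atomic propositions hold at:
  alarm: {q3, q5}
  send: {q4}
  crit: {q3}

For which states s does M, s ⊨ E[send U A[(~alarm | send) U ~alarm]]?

{q0, q1, q2, q4}

Sat(~alarm) = {q0, q1, q2, q4}
Sat(~alarm | send) = {q0, q1, q2, q4}
A[(~alarm | send) U ~alarm]: least fixpoint, start Z0 = Sat(~alarm) = {q0, q1, q2, q4}, add states in Sat(~alarm | send) with every successor in Z. Already a fixed point.
Sat(A[(~alarm | send) U ~alarm]) = {q0, q1, q2, q4}
E[send U A[(~alarm | send) U ~alarm]]: least fixpoint, start Z0 = Sat(A[(~alarm | send) U ~alarm]) = {q0, q1, q2, q4}, add states in Sat(send) with some successor in Z. Already a fixed point.
Sat(E[send U A[(~alarm | send) U ~alarm]]) = {q0, q1, q2, q4}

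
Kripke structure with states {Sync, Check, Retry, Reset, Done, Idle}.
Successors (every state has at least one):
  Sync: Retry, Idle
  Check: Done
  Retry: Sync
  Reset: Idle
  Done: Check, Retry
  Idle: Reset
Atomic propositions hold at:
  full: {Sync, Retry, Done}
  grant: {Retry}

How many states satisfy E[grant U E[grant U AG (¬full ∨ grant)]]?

2

Sat(¬full) = {Check, Reset, Idle}
Sat(¬full ∨ grant) = {Check, Retry, Reset, Idle}
AG (¬full ∨ grant): greatest fixpoint, start Z0 = {Check, Retry, Reset, Idle}, keep only states in Sat with every successor in Z. Z1 = {Reset, Idle}; fixed.
Sat(AG (¬full ∨ grant)) = {Reset, Idle}
E[grant U AG (¬full ∨ grant)]: least fixpoint, start Z0 = Sat(AG (¬full ∨ grant)) = {Reset, Idle}, add states in Sat(grant) with some successor in Z. Already a fixed point.
Sat(E[grant U AG (¬full ∨ grant)]) = {Reset, Idle}
E[grant U E[grant U AG (¬full ∨ grant)]]: least fixpoint, start Z0 = Sat(E[grant U AG (¬full ∨ grant)]) = {Reset, Idle}, add states in Sat(grant) with some successor in Z. Already a fixed point.
Sat(E[grant U E[grant U AG (¬full ∨ grant)]]) = {Reset, Idle}
|Sat(E[grant U E[grant U AG (¬full ∨ grant)]])| = |{Reset, Idle}| = 2.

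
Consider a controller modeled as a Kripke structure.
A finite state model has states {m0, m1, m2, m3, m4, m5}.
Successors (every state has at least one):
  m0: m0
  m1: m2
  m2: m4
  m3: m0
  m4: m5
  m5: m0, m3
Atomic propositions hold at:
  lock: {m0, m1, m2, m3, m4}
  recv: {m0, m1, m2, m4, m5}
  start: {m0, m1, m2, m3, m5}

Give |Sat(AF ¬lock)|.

4

Sat(¬lock) = {m5}
AF ¬lock: least fixpoint, start Z0 = {m5}, add states with every successor in Z. Z1 = {m4, m5}; Z2 = {m2, m4, m5}; Z3 = {m1, m2, m4, m5}; fixed.
Sat(AF ¬lock) = {m1, m2, m4, m5}
|Sat(AF ¬lock)| = |{m1, m2, m4, m5}| = 4.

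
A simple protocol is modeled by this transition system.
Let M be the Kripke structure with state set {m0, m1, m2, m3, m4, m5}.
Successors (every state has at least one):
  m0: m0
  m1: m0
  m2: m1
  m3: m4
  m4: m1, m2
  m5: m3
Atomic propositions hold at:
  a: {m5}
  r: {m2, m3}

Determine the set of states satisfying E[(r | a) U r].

{m2, m3, m5}

Sat(r | a) = {m2, m3, m5}
E[(r | a) U r]: least fixpoint, start Z0 = Sat(r) = {m2, m3}, add states in Sat(r | a) with some successor in Z. Z1 = {m2, m3, m5}; fixed.
Sat(E[(r | a) U r]) = {m2, m3, m5}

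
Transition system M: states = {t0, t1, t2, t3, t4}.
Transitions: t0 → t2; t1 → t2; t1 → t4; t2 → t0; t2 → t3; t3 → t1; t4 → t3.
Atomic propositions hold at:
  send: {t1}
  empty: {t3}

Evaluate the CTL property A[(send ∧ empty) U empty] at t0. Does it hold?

Sat(send ∧ empty) = ∅
A[(send ∧ empty) U empty]: least fixpoint, start Z0 = Sat(empty) = {t3}, add states in Sat(send ∧ empty) with every successor in Z. Already a fixed point.
Sat(A[(send ∧ empty) U empty]) = {t3}
t0 ∉ Sat(A[(send ∧ empty) U empty]) = {t3}, so the formula does not hold at t0.

No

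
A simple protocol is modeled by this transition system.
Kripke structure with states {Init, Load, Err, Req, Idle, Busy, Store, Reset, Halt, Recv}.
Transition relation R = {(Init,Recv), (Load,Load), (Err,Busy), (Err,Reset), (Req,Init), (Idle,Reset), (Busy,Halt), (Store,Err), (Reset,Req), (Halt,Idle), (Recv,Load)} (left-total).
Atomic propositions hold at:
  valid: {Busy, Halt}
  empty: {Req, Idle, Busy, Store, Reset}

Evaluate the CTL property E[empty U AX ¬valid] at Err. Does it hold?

No

Sat(¬valid) = {Init, Load, Err, Req, Idle, Store, Reset, Recv}
Sat(AX ¬valid) = {s : every successor in {Init, Load, Err, Req, Idle, Store, Reset, Recv}} = {Init, Load, Req, Idle, Store, Reset, Halt, Recv}
E[empty U AX ¬valid]: least fixpoint, start Z0 = Sat(AX ¬valid) = {Init, Load, Req, Idle, Store, Reset, Halt, Recv}, add states in Sat(empty) with some successor in Z. Z1 = {Init, Load, Req, Idle, Busy, Store, Reset, Halt, Recv}; fixed.
Sat(E[empty U AX ¬valid]) = {Init, Load, Req, Idle, Busy, Store, Reset, Halt, Recv}
Err ∉ Sat(E[empty U AX ¬valid]) = {Init, Load, Req, Idle, Busy, Store, Reset, Halt, Recv}, so the formula does not hold at Err.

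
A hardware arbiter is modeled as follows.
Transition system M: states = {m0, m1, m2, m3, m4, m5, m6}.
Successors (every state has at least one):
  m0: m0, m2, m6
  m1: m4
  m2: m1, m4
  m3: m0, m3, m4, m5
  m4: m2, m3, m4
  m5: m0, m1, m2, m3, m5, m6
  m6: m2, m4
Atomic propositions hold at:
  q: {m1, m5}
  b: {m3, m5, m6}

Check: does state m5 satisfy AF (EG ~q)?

Sat(~q) = {m0, m2, m3, m4, m6}
EG ~q: greatest fixpoint, start Z0 = {m0, m2, m3, m4, m6}, keep only states in Sat with some successor in Z. Already a fixed point.
Sat(EG ~q) = {m0, m2, m3, m4, m6}
AF (EG ~q): least fixpoint, start Z0 = {m0, m2, m3, m4, m6}, add states with every successor in Z. Z1 = {m0, m1, m2, m3, m4, m6}; fixed.
Sat(AF (EG ~q)) = {m0, m1, m2, m3, m4, m6}
m5 ∉ Sat(AF (EG ~q)) = {m0, m1, m2, m3, m4, m6}, so the formula does not hold at m5.

No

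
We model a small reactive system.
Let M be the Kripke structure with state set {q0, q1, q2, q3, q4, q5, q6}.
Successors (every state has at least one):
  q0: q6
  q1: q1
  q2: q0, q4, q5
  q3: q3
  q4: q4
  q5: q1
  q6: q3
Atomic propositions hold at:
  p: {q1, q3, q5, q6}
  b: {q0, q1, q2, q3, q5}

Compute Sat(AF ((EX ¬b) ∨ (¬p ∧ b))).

Sat(¬b) = {q4, q6}
Sat(EX ¬b) = {s : some successor in {q4, q6}} = {q0, q2, q4}
Sat(¬p) = {q0, q2, q4}
Sat(¬p ∧ b) = {q0, q2}
Sat((EX ¬b) ∨ (¬p ∧ b)) = {q0, q2, q4}
AF ((EX ¬b) ∨ (¬p ∧ b)): least fixpoint, start Z0 = {q0, q2, q4}, add states with every successor in Z. Already a fixed point.
Sat(AF ((EX ¬b) ∨ (¬p ∧ b))) = {q0, q2, q4}

{q0, q2, q4}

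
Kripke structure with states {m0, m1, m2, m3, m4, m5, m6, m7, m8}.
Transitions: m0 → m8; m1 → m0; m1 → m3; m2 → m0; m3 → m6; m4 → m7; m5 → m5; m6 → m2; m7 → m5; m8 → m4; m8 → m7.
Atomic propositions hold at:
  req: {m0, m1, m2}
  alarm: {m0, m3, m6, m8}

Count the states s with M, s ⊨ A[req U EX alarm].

Sat(EX alarm) = {s : some successor in {m0, m3, m6, m8}} = {m0, m1, m2, m3}
A[req U EX alarm]: least fixpoint, start Z0 = Sat(EX alarm) = {m0, m1, m2, m3}, add states in Sat(req) with every successor in Z. Already a fixed point.
Sat(A[req U EX alarm]) = {m0, m1, m2, m3}
|Sat(A[req U EX alarm])| = |{m0, m1, m2, m3}| = 4.

4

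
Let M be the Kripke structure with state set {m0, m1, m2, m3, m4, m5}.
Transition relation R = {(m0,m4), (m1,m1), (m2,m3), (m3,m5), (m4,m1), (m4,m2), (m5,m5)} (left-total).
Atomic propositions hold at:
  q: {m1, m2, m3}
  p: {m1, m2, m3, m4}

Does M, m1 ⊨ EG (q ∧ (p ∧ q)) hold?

Yes

Sat(p ∧ q) = {m1, m2, m3}
Sat(q ∧ (p ∧ q)) = {m1, m2, m3}
EG (q ∧ (p ∧ q)): greatest fixpoint, start Z0 = {m1, m2, m3}, keep only states in Sat with some successor in Z. Z1 = {m1, m2}; Z2 = {m1}; fixed.
Sat(EG (q ∧ (p ∧ q))) = {m1}
m1 ∈ Sat(EG (q ∧ (p ∧ q))) = {m1}, so the formula holds at m1.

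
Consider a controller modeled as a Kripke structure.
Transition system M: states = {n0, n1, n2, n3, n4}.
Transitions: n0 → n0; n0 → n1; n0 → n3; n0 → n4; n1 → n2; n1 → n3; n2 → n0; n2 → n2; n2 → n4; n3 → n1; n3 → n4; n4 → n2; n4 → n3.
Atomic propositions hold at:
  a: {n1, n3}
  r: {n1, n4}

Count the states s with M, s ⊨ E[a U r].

3

E[a U r]: least fixpoint, start Z0 = Sat(r) = {n1, n4}, add states in Sat(a) with some successor in Z. Z1 = {n1, n3, n4}; fixed.
Sat(E[a U r]) = {n1, n3, n4}
|Sat(E[a U r])| = |{n1, n3, n4}| = 3.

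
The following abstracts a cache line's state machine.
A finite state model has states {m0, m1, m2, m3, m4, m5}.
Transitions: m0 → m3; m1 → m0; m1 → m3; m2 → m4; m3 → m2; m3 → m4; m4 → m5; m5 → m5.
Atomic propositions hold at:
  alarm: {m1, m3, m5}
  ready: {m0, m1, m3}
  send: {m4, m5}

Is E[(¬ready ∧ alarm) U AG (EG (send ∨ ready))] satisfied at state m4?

Yes

Sat(¬ready) = {m2, m4, m5}
Sat(¬ready ∧ alarm) = {m5}
Sat(send ∨ ready) = {m0, m1, m3, m4, m5}
EG (send ∨ ready): greatest fixpoint, start Z0 = {m0, m1, m3, m4, m5}, keep only states in Sat with some successor in Z. Already a fixed point.
Sat(EG (send ∨ ready)) = {m0, m1, m3, m4, m5}
AG (EG (send ∨ ready)): greatest fixpoint, start Z0 = {m0, m1, m3, m4, m5}, keep only states in Sat with every successor in Z. Z1 = {m0, m1, m4, m5}; Z2 = {m4, m5}; fixed.
Sat(AG (EG (send ∨ ready))) = {m4, m5}
E[(¬ready ∧ alarm) U AG (EG (send ∨ ready))]: least fixpoint, start Z0 = Sat(AG (EG (send ∨ ready))) = {m4, m5}, add states in Sat(¬ready ∧ alarm) with some successor in Z. Already a fixed point.
Sat(E[(¬ready ∧ alarm) U AG (EG (send ∨ ready))]) = {m4, m5}
m4 ∈ Sat(E[(¬ready ∧ alarm) U AG (EG (send ∨ ready))]) = {m4, m5}, so the formula holds at m4.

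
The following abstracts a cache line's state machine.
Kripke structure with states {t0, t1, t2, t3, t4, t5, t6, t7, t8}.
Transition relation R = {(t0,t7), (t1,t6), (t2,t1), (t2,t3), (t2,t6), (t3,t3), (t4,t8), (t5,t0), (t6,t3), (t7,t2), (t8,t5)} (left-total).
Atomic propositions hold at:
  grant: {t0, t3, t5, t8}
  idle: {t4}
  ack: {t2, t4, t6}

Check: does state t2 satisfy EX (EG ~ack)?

Sat(~ack) = {t0, t1, t3, t5, t7, t8}
EG ~ack: greatest fixpoint, start Z0 = {t0, t1, t3, t5, t7, t8}, keep only states in Sat with some successor in Z. Z1 = {t0, t3, t5, t8}; Z2 = {t3, t5, t8}; Z3 = {t3, t8}; Z4 = {t3}; fixed.
Sat(EG ~ack) = {t3}
Sat(EX (EG ~ack)) = {s : some successor in {t3}} = {t2, t3, t6}
t2 ∈ Sat(EX (EG ~ack)) = {t2, t3, t6}, so the formula holds at t2.

Yes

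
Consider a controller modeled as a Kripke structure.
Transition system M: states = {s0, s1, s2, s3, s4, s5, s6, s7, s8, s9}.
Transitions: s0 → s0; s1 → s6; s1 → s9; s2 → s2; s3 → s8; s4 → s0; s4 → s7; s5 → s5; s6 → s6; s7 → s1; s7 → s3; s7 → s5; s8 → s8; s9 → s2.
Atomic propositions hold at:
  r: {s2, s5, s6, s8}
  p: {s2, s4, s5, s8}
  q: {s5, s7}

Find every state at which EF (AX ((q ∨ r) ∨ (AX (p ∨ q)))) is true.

Sat(q ∨ r) = {s2, s5, s6, s7, s8}
Sat(p ∨ q) = {s2, s4, s5, s7, s8}
Sat(AX (p ∨ q)) = {s : every successor in {s2, s4, s5, s7, s8}} = {s2, s3, s5, s8, s9}
Sat((q ∨ r) ∨ (AX (p ∨ q))) = {s2, s3, s5, s6, s7, s8, s9}
Sat(AX ((q ∨ r) ∨ (AX (p ∨ q)))) = {s : every successor in {s2, s3, s5, s6, s7, s8, s9}} = {s1, s2, s3, s5, s6, s8, s9}
EF (AX ((q ∨ r) ∨ (AX (p ∨ q)))): least fixpoint, start Z0 = {s1, s2, s3, s5, s6, s8, s9}, add states with some successor in Z. Z1 = {s1, s2, s3, s5, s6, s7, s8, s9}; Z2 = {s1, s2, s3, s4, s5, s6, s7, s8, s9}; fixed.
Sat(EF (AX ((q ∨ r) ∨ (AX (p ∨ q))))) = {s1, s2, s3, s4, s5, s6, s7, s8, s9}

{s1, s2, s3, s4, s5, s6, s7, s8, s9}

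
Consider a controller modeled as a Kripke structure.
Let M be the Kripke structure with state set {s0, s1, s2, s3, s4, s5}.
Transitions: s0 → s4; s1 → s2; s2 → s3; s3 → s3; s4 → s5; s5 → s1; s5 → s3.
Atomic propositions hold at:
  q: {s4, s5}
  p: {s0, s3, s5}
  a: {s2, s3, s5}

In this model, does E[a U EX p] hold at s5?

Yes

Sat(EX p) = {s : some successor in {s0, s3, s5}} = {s2, s3, s4, s5}
E[a U EX p]: least fixpoint, start Z0 = Sat(EX p) = {s2, s3, s4, s5}, add states in Sat(a) with some successor in Z. Already a fixed point.
Sat(E[a U EX p]) = {s2, s3, s4, s5}
s5 ∈ Sat(E[a U EX p]) = {s2, s3, s4, s5}, so the formula holds at s5.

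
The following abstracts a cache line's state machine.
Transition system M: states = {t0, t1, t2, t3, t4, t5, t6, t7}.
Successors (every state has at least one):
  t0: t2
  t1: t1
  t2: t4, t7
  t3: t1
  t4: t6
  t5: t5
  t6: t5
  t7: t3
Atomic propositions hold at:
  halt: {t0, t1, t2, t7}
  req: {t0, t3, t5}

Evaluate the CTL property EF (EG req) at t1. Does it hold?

EG req: greatest fixpoint, start Z0 = {t0, t3, t5}, keep only states in Sat with some successor in Z. Z1 = {t5}; fixed.
Sat(EG req) = {t5}
EF (EG req): least fixpoint, start Z0 = {t5}, add states with some successor in Z. Z1 = {t5, t6}; Z2 = {t4, t5, t6}; Z3 = {t2, t4, t5, t6}; Z4 = {t0, t2, t4, t5, t6}; fixed.
Sat(EF (EG req)) = {t0, t2, t4, t5, t6}
t1 ∉ Sat(EF (EG req)) = {t0, t2, t4, t5, t6}, so the formula does not hold at t1.

No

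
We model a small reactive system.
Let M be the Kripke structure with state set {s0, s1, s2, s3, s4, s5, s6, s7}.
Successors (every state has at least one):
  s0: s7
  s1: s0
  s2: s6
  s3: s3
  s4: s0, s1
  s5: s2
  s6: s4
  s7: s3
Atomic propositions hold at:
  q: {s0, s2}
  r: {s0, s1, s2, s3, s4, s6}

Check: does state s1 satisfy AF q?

AF q: least fixpoint, start Z0 = {s0, s2}, add states with every successor in Z. Z1 = {s0, s1, s2, s5}; Z2 = {s0, s1, s2, s4, s5}; Z3 = {s0, s1, s2, s4, s5, s6}; fixed.
Sat(AF q) = {s0, s1, s2, s4, s5, s6}
s1 ∈ Sat(AF q) = {s0, s1, s2, s4, s5, s6}, so the formula holds at s1.

Yes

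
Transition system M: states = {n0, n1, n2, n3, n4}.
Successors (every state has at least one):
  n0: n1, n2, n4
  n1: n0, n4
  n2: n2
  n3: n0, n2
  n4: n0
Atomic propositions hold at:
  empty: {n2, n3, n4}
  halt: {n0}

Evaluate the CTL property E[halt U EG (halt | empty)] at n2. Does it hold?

Sat(halt | empty) = {n0, n2, n3, n4}
EG (halt | empty): greatest fixpoint, start Z0 = {n0, n2, n3, n4}, keep only states in Sat with some successor in Z. Already a fixed point.
Sat(EG (halt | empty)) = {n0, n2, n3, n4}
E[halt U EG (halt | empty)]: least fixpoint, start Z0 = Sat(EG (halt | empty)) = {n0, n2, n3, n4}, add states in Sat(halt) with some successor in Z. Already a fixed point.
Sat(E[halt U EG (halt | empty)]) = {n0, n2, n3, n4}
n2 ∈ Sat(E[halt U EG (halt | empty)]) = {n0, n2, n3, n4}, so the formula holds at n2.

Yes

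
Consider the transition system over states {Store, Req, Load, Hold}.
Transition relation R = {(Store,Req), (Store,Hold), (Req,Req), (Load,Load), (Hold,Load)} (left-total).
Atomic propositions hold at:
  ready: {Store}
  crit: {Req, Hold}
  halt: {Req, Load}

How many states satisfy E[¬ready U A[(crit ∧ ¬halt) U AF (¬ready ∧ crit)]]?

3

Sat(¬ready) = {Req, Load, Hold}
Sat(¬halt) = {Store, Hold}
Sat(crit ∧ ¬halt) = {Hold}
Sat(¬ready ∧ crit) = {Req, Hold}
AF (¬ready ∧ crit): least fixpoint, start Z0 = {Req, Hold}, add states with every successor in Z. Z1 = {Store, Req, Hold}; fixed.
Sat(AF (¬ready ∧ crit)) = {Store, Req, Hold}
A[(crit ∧ ¬halt) U AF (¬ready ∧ crit)]: least fixpoint, start Z0 = Sat(AF (¬ready ∧ crit)) = {Store, Req, Hold}, add states in Sat(crit ∧ ¬halt) with every successor in Z. Already a fixed point.
Sat(A[(crit ∧ ¬halt) U AF (¬ready ∧ crit)]) = {Store, Req, Hold}
E[¬ready U A[(crit ∧ ¬halt) U AF (¬ready ∧ crit)]]: least fixpoint, start Z0 = Sat(A[(crit ∧ ¬halt) U AF (¬ready ∧ crit)]) = {Store, Req, Hold}, add states in Sat(¬ready) with some successor in Z. Already a fixed point.
Sat(E[¬ready U A[(crit ∧ ¬halt) U AF (¬ready ∧ crit)]]) = {Store, Req, Hold}
|Sat(E[¬ready U A[(crit ∧ ¬halt) U AF (¬ready ∧ crit)]])| = |{Store, Req, Hold}| = 3.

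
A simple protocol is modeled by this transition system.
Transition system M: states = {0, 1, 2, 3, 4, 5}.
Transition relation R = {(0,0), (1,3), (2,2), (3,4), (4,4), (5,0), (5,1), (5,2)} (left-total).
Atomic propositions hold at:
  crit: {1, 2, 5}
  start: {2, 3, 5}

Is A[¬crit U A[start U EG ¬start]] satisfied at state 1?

No

Sat(¬crit) = {0, 3, 4}
Sat(¬start) = {0, 1, 4}
EG ¬start: greatest fixpoint, start Z0 = {0, 1, 4}, keep only states in Sat with some successor in Z. Z1 = {0, 4}; fixed.
Sat(EG ¬start) = {0, 4}
A[start U EG ¬start]: least fixpoint, start Z0 = Sat(EG ¬start) = {0, 4}, add states in Sat(start) with every successor in Z. Z1 = {0, 3, 4}; fixed.
Sat(A[start U EG ¬start]) = {0, 3, 4}
A[¬crit U A[start U EG ¬start]]: least fixpoint, start Z0 = Sat(A[start U EG ¬start]) = {0, 3, 4}, add states in Sat(¬crit) with every successor in Z. Already a fixed point.
Sat(A[¬crit U A[start U EG ¬start]]) = {0, 3, 4}
1 ∉ Sat(A[¬crit U A[start U EG ¬start]]) = {0, 3, 4}, so the formula does not hold at 1.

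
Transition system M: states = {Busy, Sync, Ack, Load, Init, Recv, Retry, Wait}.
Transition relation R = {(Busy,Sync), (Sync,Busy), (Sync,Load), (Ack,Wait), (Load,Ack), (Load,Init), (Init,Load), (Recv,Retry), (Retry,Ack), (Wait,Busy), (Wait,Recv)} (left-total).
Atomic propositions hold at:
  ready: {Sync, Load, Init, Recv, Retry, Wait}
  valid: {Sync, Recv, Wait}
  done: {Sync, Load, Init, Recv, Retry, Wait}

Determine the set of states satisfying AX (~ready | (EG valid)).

{Retry}

Sat(~ready) = {Busy, Ack}
EG valid: greatest fixpoint, start Z0 = {Sync, Recv, Wait}, keep only states in Sat with some successor in Z. Z1 = {Wait}; Z2 = ∅; fixed.
Sat(EG valid) = ∅
Sat(~ready | (EG valid)) = {Busy, Ack}
Sat(AX (~ready | (EG valid))) = {s : every successor in {Busy, Ack}} = {Retry}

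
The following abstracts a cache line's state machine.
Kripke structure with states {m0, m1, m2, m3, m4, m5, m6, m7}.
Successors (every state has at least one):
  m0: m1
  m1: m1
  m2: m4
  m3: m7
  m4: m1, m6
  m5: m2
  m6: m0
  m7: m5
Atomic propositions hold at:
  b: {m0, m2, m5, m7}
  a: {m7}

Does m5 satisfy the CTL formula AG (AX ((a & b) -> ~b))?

Sat(a & b) = {m7}
Sat(~b) = {m1, m3, m4, m6}
Sat((a & b) -> ~b) = {m0, m1, m2, m3, m4, m5, m6}
Sat(AX ((a & b) -> ~b)) = {s : every successor in {m0, m1, m2, m3, m4, m5, m6}} = {m0, m1, m2, m4, m5, m6, m7}
AG (AX ((a & b) -> ~b)): greatest fixpoint, start Z0 = {m0, m1, m2, m4, m5, m6, m7}, keep only states in Sat with every successor in Z. Already a fixed point.
Sat(AG (AX ((a & b) -> ~b))) = {m0, m1, m2, m4, m5, m6, m7}
m5 ∈ Sat(AG (AX ((a & b) -> ~b))) = {m0, m1, m2, m4, m5, m6, m7}, so the formula holds at m5.

Yes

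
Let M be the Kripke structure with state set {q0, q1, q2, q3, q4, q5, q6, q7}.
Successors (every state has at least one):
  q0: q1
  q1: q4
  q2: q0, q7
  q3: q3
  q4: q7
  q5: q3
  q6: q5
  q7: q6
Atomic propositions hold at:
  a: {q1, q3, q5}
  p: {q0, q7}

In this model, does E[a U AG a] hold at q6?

No

AG a: greatest fixpoint, start Z0 = {q1, q3, q5}, keep only states in Sat with every successor in Z. Z1 = {q3, q5}; fixed.
Sat(AG a) = {q3, q5}
E[a U AG a]: least fixpoint, start Z0 = Sat(AG a) = {q3, q5}, add states in Sat(a) with some successor in Z. Already a fixed point.
Sat(E[a U AG a]) = {q3, q5}
q6 ∉ Sat(E[a U AG a]) = {q3, q5}, so the formula does not hold at q6.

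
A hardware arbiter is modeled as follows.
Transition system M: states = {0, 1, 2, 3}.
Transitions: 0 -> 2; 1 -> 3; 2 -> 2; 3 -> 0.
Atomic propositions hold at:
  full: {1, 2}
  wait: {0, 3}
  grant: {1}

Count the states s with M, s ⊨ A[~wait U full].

Sat(~wait) = {1, 2}
A[~wait U full]: least fixpoint, start Z0 = Sat(full) = {1, 2}, add states in Sat(~wait) with every successor in Z. Already a fixed point.
Sat(A[~wait U full]) = {1, 2}
|Sat(A[~wait U full])| = |{1, 2}| = 2.

2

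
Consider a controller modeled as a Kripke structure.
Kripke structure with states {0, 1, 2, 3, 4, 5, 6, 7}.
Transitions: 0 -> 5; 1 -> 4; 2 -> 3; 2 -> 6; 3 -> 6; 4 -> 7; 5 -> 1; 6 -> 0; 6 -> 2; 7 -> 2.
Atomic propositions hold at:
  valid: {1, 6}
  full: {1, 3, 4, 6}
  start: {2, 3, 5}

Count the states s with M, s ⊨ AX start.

Sat(AX start) = {s : every successor in {2, 3, 5}} = {0, 7}
|Sat(AX start)| = |{0, 7}| = 2.

2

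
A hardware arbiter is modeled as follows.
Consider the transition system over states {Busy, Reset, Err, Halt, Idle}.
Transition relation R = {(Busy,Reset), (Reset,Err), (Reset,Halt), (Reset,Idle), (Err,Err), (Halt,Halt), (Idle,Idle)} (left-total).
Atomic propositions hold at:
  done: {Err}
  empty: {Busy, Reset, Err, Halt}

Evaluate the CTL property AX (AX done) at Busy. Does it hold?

Sat(AX done) = {s : every successor in {Err}} = {Err}
Sat(AX (AX done)) = {s : every successor in {Err}} = {Err}
Busy ∉ Sat(AX (AX done)) = {Err}, so the formula does not hold at Busy.

No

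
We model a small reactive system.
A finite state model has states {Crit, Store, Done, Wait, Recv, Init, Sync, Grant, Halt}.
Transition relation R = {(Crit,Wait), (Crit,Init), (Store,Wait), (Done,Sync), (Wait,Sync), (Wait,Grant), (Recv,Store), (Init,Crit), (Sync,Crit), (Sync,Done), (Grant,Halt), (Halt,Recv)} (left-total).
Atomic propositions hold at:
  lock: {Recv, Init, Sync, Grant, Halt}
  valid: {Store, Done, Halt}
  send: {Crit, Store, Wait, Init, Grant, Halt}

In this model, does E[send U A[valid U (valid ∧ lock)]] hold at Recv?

No

Sat(valid ∧ lock) = {Halt}
A[valid U (valid ∧ lock)]: least fixpoint, start Z0 = Sat((valid ∧ lock)) = {Halt}, add states in Sat(valid) with every successor in Z. Already a fixed point.
Sat(A[valid U (valid ∧ lock)]) = {Halt}
E[send U A[valid U (valid ∧ lock)]]: least fixpoint, start Z0 = Sat(A[valid U (valid ∧ lock)]) = {Halt}, add states in Sat(send) with some successor in Z. Z1 = {Grant, Halt}; Z2 = {Wait, Grant, Halt}; Z3 = {Crit, Store, Wait, Grant, Halt}; Z4 = {Crit, Store, Wait, Init, Grant, Halt}; fixed.
Sat(E[send U A[valid U (valid ∧ lock)]]) = {Crit, Store, Wait, Init, Grant, Halt}
Recv ∉ Sat(E[send U A[valid U (valid ∧ lock)]]) = {Crit, Store, Wait, Init, Grant, Halt}, so the formula does not hold at Recv.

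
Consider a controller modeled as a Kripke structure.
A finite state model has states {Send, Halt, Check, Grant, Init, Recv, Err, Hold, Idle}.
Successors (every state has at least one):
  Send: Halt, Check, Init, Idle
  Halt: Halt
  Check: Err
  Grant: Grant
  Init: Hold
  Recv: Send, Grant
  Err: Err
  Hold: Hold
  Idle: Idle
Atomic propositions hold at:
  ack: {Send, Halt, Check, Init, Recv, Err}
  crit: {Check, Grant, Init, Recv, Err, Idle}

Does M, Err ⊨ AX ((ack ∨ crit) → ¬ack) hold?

No

Sat(ack ∨ crit) = {Send, Halt, Check, Grant, Init, Recv, Err, Idle}
Sat(¬ack) = {Grant, Hold, Idle}
Sat((ack ∨ crit) → ¬ack) = {Grant, Hold, Idle}
Sat(AX ((ack ∨ crit) → ¬ack)) = {s : every successor in {Grant, Hold, Idle}} = {Grant, Init, Hold, Idle}
Err ∉ Sat(AX ((ack ∨ crit) → ¬ack)) = {Grant, Init, Hold, Idle}, so the formula does not hold at Err.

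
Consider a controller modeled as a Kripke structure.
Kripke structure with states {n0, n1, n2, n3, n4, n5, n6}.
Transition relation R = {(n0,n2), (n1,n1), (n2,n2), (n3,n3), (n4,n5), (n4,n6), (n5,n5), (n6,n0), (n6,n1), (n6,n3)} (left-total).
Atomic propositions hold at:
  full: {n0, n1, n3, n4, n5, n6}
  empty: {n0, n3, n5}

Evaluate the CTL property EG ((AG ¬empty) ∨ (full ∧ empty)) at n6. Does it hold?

Sat(¬empty) = {n1, n2, n4, n6}
AG ¬empty: greatest fixpoint, start Z0 = {n1, n2, n4, n6}, keep only states in Sat with every successor in Z. Z1 = {n1, n2}; fixed.
Sat(AG ¬empty) = {n1, n2}
Sat(full ∧ empty) = {n0, n3, n5}
Sat((AG ¬empty) ∨ (full ∧ empty)) = {n0, n1, n2, n3, n5}
EG ((AG ¬empty) ∨ (full ∧ empty)): greatest fixpoint, start Z0 = {n0, n1, n2, n3, n5}, keep only states in Sat with some successor in Z. Already a fixed point.
Sat(EG ((AG ¬empty) ∨ (full ∧ empty))) = {n0, n1, n2, n3, n5}
n6 ∉ Sat(EG ((AG ¬empty) ∨ (full ∧ empty))) = {n0, n1, n2, n3, n5}, so the formula does not hold at n6.

No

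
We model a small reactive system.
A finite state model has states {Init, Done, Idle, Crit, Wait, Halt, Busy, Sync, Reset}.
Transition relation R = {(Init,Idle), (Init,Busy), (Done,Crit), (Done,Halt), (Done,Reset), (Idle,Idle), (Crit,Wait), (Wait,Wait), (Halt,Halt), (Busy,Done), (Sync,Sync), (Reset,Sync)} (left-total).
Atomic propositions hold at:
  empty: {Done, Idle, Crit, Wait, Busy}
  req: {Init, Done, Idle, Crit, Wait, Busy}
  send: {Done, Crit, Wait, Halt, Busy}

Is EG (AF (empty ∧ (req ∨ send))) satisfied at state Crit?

Sat(req ∨ send) = {Init, Done, Idle, Crit, Wait, Halt, Busy}
Sat(empty ∧ (req ∨ send)) = {Done, Idle, Crit, Wait, Busy}
AF (empty ∧ (req ∨ send)): least fixpoint, start Z0 = {Done, Idle, Crit, Wait, Busy}, add states with every successor in Z. Z1 = {Init, Done, Idle, Crit, Wait, Busy}; fixed.
Sat(AF (empty ∧ (req ∨ send))) = {Init, Done, Idle, Crit, Wait, Busy}
EG (AF (empty ∧ (req ∨ send))): greatest fixpoint, start Z0 = {Init, Done, Idle, Crit, Wait, Busy}, keep only states in Sat with some successor in Z. Already a fixed point.
Sat(EG (AF (empty ∧ (req ∨ send)))) = {Init, Done, Idle, Crit, Wait, Busy}
Crit ∈ Sat(EG (AF (empty ∧ (req ∨ send)))) = {Init, Done, Idle, Crit, Wait, Busy}, so the formula holds at Crit.

Yes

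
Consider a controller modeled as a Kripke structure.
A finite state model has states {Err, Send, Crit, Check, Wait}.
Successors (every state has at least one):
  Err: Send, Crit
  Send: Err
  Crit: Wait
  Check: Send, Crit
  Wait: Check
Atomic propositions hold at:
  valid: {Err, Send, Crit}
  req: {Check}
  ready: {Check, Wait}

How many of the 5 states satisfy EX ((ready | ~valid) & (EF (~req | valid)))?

Sat(~valid) = {Check, Wait}
Sat(ready | ~valid) = {Check, Wait}
Sat(~req) = {Err, Send, Crit, Wait}
Sat(~req | valid) = {Err, Send, Crit, Wait}
EF (~req | valid): least fixpoint, start Z0 = {Err, Send, Crit, Wait}, add states with some successor in Z. Z1 = {Err, Send, Crit, Check, Wait}; fixed.
Sat(EF (~req | valid)) = {Err, Send, Crit, Check, Wait}
Sat((ready | ~valid) & (EF (~req | valid))) = {Check, Wait}
Sat(EX ((ready | ~valid) & (EF (~req | valid)))) = {s : some successor in {Check, Wait}} = {Crit, Wait}
|Sat(EX ((ready | ~valid) & (EF (~req | valid))))| = |{Crit, Wait}| = 2.

2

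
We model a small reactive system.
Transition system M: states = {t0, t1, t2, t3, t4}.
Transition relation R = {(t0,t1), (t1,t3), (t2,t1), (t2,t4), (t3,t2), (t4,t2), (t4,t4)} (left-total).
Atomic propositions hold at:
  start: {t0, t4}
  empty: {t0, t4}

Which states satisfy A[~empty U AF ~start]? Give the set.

{t0, t1, t2, t3}

Sat(~empty) = {t1, t2, t3}
Sat(~start) = {t1, t2, t3}
AF ~start: least fixpoint, start Z0 = {t1, t2, t3}, add states with every successor in Z. Z1 = {t0, t1, t2, t3}; fixed.
Sat(AF ~start) = {t0, t1, t2, t3}
A[~empty U AF ~start]: least fixpoint, start Z0 = Sat(AF ~start) = {t0, t1, t2, t3}, add states in Sat(~empty) with every successor in Z. Already a fixed point.
Sat(A[~empty U AF ~start]) = {t0, t1, t2, t3}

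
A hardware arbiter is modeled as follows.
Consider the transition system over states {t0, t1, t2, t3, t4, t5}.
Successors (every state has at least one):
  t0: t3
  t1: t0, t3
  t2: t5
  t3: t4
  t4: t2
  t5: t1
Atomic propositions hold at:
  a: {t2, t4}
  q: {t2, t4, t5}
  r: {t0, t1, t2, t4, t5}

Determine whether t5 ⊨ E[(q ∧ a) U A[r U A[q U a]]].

No

Sat(q ∧ a) = {t2, t4}
A[q U a]: least fixpoint, start Z0 = Sat(a) = {t2, t4}, add states in Sat(q) with every successor in Z. Already a fixed point.
Sat(A[q U a]) = {t2, t4}
A[r U A[q U a]]: least fixpoint, start Z0 = Sat(A[q U a]) = {t2, t4}, add states in Sat(r) with every successor in Z. Already a fixed point.
Sat(A[r U A[q U a]]) = {t2, t4}
E[(q ∧ a) U A[r U A[q U a]]]: least fixpoint, start Z0 = Sat(A[r U A[q U a]]) = {t2, t4}, add states in Sat(q ∧ a) with some successor in Z. Already a fixed point.
Sat(E[(q ∧ a) U A[r U A[q U a]]]) = {t2, t4}
t5 ∉ Sat(E[(q ∧ a) U A[r U A[q U a]]]) = {t2, t4}, so the formula does not hold at t5.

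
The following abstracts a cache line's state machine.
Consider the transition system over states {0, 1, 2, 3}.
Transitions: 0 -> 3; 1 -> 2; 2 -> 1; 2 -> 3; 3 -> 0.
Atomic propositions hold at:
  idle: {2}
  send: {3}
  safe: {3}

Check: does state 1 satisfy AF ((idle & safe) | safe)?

No

Sat(idle & safe) = ∅
Sat((idle & safe) | safe) = {3}
AF ((idle & safe) | safe): least fixpoint, start Z0 = {3}, add states with every successor in Z. Z1 = {0, 3}; fixed.
Sat(AF ((idle & safe) | safe)) = {0, 3}
1 ∉ Sat(AF ((idle & safe) | safe)) = {0, 3}, so the formula does not hold at 1.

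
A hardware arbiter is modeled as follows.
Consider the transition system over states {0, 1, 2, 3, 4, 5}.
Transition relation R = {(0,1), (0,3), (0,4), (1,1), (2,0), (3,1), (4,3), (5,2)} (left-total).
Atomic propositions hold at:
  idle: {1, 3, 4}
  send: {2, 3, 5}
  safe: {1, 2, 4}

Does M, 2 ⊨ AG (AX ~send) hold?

No

Sat(~send) = {0, 1, 4}
Sat(AX ~send) = {s : every successor in {0, 1, 4}} = {1, 2, 3}
AG (AX ~send): greatest fixpoint, start Z0 = {1, 2, 3}, keep only states in Sat with every successor in Z. Z1 = {1, 3}; fixed.
Sat(AG (AX ~send)) = {1, 3}
2 ∉ Sat(AG (AX ~send)) = {1, 3}, so the formula does not hold at 2.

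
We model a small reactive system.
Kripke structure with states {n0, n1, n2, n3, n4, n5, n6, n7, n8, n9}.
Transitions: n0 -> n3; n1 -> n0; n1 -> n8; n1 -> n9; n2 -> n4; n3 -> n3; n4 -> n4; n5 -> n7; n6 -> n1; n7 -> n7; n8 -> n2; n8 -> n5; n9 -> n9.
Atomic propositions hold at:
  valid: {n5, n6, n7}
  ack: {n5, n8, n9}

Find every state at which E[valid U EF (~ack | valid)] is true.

{n0, n1, n2, n3, n4, n5, n6, n7, n8}

Sat(~ack) = {n0, n1, n2, n3, n4, n6, n7}
Sat(~ack | valid) = {n0, n1, n2, n3, n4, n5, n6, n7}
EF (~ack | valid): least fixpoint, start Z0 = {n0, n1, n2, n3, n4, n5, n6, n7}, add states with some successor in Z. Z1 = {n0, n1, n2, n3, n4, n5, n6, n7, n8}; fixed.
Sat(EF (~ack | valid)) = {n0, n1, n2, n3, n4, n5, n6, n7, n8}
E[valid U EF (~ack | valid)]: least fixpoint, start Z0 = Sat(EF (~ack | valid)) = {n0, n1, n2, n3, n4, n5, n6, n7, n8}, add states in Sat(valid) with some successor in Z. Already a fixed point.
Sat(E[valid U EF (~ack | valid)]) = {n0, n1, n2, n3, n4, n5, n6, n7, n8}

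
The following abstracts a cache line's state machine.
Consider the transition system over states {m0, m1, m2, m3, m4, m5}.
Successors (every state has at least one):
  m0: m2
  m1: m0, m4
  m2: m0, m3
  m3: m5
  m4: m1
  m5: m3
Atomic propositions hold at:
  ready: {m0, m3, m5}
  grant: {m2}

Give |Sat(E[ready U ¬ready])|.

Sat(¬ready) = {m1, m2, m4}
E[ready U ¬ready]: least fixpoint, start Z0 = Sat(¬ready) = {m1, m2, m4}, add states in Sat(ready) with some successor in Z. Z1 = {m0, m1, m2, m4}; fixed.
Sat(E[ready U ¬ready]) = {m0, m1, m2, m4}
|Sat(E[ready U ¬ready])| = |{m0, m1, m2, m4}| = 4.

4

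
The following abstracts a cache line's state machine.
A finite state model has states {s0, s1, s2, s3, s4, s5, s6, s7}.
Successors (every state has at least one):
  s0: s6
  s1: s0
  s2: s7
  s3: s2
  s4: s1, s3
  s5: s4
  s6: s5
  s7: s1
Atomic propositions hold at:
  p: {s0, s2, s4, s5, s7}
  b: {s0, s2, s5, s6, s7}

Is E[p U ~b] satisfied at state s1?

Yes

Sat(~b) = {s1, s3, s4}
E[p U ~b]: least fixpoint, start Z0 = Sat(~b) = {s1, s3, s4}, add states in Sat(p) with some successor in Z. Z1 = {s1, s3, s4, s5, s7}; Z2 = {s1, s2, s3, s4, s5, s7}; fixed.
Sat(E[p U ~b]) = {s1, s2, s3, s4, s5, s7}
s1 ∈ Sat(E[p U ~b]) = {s1, s2, s3, s4, s5, s7}, so the formula holds at s1.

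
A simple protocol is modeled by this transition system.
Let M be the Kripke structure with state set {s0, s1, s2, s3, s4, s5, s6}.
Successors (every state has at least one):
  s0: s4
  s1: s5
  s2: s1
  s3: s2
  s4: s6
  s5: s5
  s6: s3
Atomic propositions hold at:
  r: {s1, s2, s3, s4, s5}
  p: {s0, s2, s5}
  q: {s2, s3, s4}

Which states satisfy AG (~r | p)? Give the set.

Sat(~r) = {s0, s6}
Sat(~r | p) = {s0, s2, s5, s6}
AG (~r | p): greatest fixpoint, start Z0 = {s0, s2, s5, s6}, keep only states in Sat with every successor in Z. Z1 = {s5}; fixed.
Sat(AG (~r | p)) = {s5}

{s5}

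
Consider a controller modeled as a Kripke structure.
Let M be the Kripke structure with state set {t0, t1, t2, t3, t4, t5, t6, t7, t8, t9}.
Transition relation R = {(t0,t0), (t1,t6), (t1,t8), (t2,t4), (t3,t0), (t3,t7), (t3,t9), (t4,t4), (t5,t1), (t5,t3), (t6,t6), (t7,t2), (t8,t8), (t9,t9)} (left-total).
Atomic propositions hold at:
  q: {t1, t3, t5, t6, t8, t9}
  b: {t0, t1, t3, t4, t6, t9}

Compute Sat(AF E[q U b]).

E[q U b]: least fixpoint, start Z0 = Sat(b) = {t0, t1, t3, t4, t6, t9}, add states in Sat(q) with some successor in Z. Z1 = {t0, t1, t3, t4, t5, t6, t9}; fixed.
Sat(E[q U b]) = {t0, t1, t3, t4, t5, t6, t9}
AF E[q U b]: least fixpoint, start Z0 = {t0, t1, t3, t4, t5, t6, t9}, add states with every successor in Z. Z1 = {t0, t1, t2, t3, t4, t5, t6, t9}; Z2 = {t0, t1, t2, t3, t4, t5, t6, t7, t9}; fixed.
Sat(AF E[q U b]) = {t0, t1, t2, t3, t4, t5, t6, t7, t9}

{t0, t1, t2, t3, t4, t5, t6, t7, t9}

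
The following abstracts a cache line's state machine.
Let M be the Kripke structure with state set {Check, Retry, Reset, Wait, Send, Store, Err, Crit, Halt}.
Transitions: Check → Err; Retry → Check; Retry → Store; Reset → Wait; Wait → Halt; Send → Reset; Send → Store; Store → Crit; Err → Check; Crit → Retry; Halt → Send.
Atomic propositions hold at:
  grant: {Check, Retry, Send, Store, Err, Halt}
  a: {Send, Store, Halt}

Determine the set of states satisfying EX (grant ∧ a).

Sat(grant ∧ a) = {Send, Store, Halt}
Sat(EX (grant ∧ a)) = {s : some successor in {Send, Store, Halt}} = {Retry, Wait, Send, Halt}

{Retry, Wait, Send, Halt}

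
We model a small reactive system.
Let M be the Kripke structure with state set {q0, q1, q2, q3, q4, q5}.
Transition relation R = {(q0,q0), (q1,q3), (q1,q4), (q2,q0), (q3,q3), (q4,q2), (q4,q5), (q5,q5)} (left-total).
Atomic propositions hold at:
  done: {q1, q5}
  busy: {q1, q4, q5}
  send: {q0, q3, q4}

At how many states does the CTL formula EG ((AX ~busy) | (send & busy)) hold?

4

Sat(~busy) = {q0, q2, q3}
Sat(AX ~busy) = {s : every successor in {q0, q2, q3}} = {q0, q2, q3}
Sat(send & busy) = {q4}
Sat((AX ~busy) | (send & busy)) = {q0, q2, q3, q4}
EG ((AX ~busy) | (send & busy)): greatest fixpoint, start Z0 = {q0, q2, q3, q4}, keep only states in Sat with some successor in Z. Already a fixed point.
Sat(EG ((AX ~busy) | (send & busy))) = {q0, q2, q3, q4}
|Sat(EG ((AX ~busy) | (send & busy)))| = |{q0, q2, q3, q4}| = 4.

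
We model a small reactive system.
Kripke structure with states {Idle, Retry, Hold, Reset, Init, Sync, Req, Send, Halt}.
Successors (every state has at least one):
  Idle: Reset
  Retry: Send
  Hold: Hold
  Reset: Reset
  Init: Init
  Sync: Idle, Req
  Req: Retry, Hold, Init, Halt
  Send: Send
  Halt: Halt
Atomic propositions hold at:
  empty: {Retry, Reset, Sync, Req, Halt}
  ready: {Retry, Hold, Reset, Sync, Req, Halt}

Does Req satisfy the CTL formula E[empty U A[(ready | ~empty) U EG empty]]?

Sat(~empty) = {Idle, Hold, Init, Send}
Sat(ready | ~empty) = {Idle, Retry, Hold, Reset, Init, Sync, Req, Send, Halt}
EG empty: greatest fixpoint, start Z0 = {Retry, Reset, Sync, Req, Halt}, keep only states in Sat with some successor in Z. Z1 = {Reset, Sync, Req, Halt}; fixed.
Sat(EG empty) = {Reset, Sync, Req, Halt}
A[(ready | ~empty) U EG empty]: least fixpoint, start Z0 = Sat(EG empty) = {Reset, Sync, Req, Halt}, add states in Sat(ready | ~empty) with every successor in Z. Z1 = {Idle, Reset, Sync, Req, Halt}; fixed.
Sat(A[(ready | ~empty) U EG empty]) = {Idle, Reset, Sync, Req, Halt}
E[empty U A[(ready | ~empty) U EG empty]]: least fixpoint, start Z0 = Sat(A[(ready | ~empty) U EG empty]) = {Idle, Reset, Sync, Req, Halt}, add states in Sat(empty) with some successor in Z. Already a fixed point.
Sat(E[empty U A[(ready | ~empty) U EG empty]]) = {Idle, Reset, Sync, Req, Halt}
Req ∈ Sat(E[empty U A[(ready | ~empty) U EG empty]]) = {Idle, Reset, Sync, Req, Halt}, so the formula holds at Req.

Yes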